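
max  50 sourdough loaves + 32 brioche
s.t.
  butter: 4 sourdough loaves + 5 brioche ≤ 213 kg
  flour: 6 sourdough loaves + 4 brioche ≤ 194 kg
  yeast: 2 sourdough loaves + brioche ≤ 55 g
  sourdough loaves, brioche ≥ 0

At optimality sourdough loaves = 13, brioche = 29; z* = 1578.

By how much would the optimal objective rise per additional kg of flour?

7

At the optimum: butter uses 197 of 213 (slack = 16); flour uses 194 of 194 (binding); yeast uses 55 of 55 (binding).
Slack constraints have shadow price 0 (complementary slackness).
The binding rows give the dual system: 6·y_flour + 2·y_yeast = 50 and 4·y_flour + 1·y_yeast = 32.
This yields shadow prices y_flour = 7, y_yeast = 4.
Shadow price of flour = 7.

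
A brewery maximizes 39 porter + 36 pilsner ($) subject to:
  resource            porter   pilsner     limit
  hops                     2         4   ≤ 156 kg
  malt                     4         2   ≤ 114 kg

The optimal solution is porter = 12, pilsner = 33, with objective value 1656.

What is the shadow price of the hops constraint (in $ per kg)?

Both hops and malt are binding at x*.
Dual feasibility on the basic columns requires 2·y_hops + 4·y_malt = 39, 4·y_hops + 2·y_malt = 36.
Solving: y_hops = 5.5, y_malt = 7.
Shadow price of hops = 5.5.

5.5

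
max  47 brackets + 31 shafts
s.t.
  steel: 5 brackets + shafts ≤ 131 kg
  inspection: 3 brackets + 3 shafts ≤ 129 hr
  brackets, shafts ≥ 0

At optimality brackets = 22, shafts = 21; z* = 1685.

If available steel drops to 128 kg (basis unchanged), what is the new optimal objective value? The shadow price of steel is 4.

1673

Δb = -3, so new z* = 1685 + (4)·(-3) = 1685 − 12 = 1673.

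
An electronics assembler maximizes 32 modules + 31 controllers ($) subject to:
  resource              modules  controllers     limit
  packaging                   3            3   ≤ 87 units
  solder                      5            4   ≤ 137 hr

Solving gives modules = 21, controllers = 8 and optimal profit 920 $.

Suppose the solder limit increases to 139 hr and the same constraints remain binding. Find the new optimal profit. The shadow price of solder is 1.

Δb = 2, so new z* = 920 + (1)·(2) = 920 + 2 = 922.

922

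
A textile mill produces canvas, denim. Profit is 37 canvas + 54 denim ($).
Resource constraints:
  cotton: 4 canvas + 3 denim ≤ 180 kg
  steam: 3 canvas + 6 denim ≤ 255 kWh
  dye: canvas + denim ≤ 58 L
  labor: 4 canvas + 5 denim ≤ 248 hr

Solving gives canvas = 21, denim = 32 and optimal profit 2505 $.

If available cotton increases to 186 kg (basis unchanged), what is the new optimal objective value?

2529

Binding: cotton and steam. Non-binding: dye (5 unused), labor (4 unused).
By complementary slackness, y = 0 for the non-binding constraints.
The binding rows give the dual system: 4·y_cotton + 3·y_steam = 37 and 3·y_cotton + 6·y_steam = 54.
This yields shadow prices y_cotton = 4, y_steam = 7.
Δz = y_cotton·Δb = 4 × (6) = 24, so new z* = 2505 + 24 = 2529.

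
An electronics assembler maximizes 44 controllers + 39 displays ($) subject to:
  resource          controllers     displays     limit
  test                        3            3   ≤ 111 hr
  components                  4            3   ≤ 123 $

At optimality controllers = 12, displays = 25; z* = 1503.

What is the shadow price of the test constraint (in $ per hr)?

At the optimum: test uses 111 of 111 (binding); components uses 123 of 123 (binding).
Dual feasibility on the basic columns requires 3·y_test + 4·y_components = 44, 3·y_test + 3·y_components = 39.
→ y_test = 8 and y_components = 5.
Shadow price of test = 8.

8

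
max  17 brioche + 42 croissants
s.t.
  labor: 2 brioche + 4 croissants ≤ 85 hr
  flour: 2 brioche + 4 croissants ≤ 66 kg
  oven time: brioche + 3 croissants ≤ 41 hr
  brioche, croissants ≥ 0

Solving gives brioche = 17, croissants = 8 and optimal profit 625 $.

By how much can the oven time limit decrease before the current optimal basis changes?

8

Binding constraints: flour, oven time. The basis is B = [[2,4],[1,3]] with det 2.
Per unit decrease in oven time, x* moves by d = (2, -1).
The basis stays optimal until croissants reaches 0; allowable decrease = 8 hr.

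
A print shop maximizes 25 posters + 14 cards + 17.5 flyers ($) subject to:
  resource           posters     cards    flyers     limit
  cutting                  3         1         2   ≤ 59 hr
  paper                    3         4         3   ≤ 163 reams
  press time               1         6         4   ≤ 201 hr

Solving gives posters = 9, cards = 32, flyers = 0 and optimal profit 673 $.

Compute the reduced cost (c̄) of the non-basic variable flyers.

Check each constraint at x*: cutting 59/59 (tight); paper 155/163 (slack 8); press time 201/201 (tight).
Since paper is not tight, its dual is 0.
Dual feasibility on the basic columns requires 3·y_cutting + 1·y_press time = 25, 1·y_cutting + 6·y_press time = 14.
→ y_cutting = 8 and y_press time = 1.
Reduced cost of flyers: c₃ − yᵀa₃ = 17.5 − (8·2 + 1·4) = 17.5 − 20 = -2.5.

-2.5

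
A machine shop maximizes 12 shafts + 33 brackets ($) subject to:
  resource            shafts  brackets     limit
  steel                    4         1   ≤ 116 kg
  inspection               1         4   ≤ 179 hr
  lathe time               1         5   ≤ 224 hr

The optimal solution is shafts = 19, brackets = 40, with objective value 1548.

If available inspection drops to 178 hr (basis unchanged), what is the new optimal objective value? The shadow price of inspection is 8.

1540

Δb = -1, so new z* = 1548 + (8)·(-1) = 1548 − 8 = 1540.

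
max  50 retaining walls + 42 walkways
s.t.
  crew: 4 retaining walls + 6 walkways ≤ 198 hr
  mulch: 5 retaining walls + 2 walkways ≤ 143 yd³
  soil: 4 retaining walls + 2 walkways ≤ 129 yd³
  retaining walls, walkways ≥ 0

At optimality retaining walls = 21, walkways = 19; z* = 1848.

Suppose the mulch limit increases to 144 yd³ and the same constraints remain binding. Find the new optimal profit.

Check each constraint at x*: crew 198/198 (tight); mulch 143/143 (tight); soil 122/129 (slack 7).
By complementary slackness, y = 0 for the non-binding constraint.
From A_Bᵀ y = c: 4·y_crew + 5·y_mulch = 50; 6·y_crew + 2·y_mulch = 42.
Solving: y_crew = 5, y_mulch = 6.
Δz = y_mulch·Δb = 6 × (1) = 6, so new z* = 1848 + 6 = 1854.

1854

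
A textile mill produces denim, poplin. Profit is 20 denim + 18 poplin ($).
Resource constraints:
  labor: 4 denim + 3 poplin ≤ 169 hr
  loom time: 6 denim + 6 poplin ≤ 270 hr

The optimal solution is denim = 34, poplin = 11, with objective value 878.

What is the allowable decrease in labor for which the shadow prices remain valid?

34

Binding constraints: labor, loom time. The basis is B = [[4,3],[6,6]] with det 6.
Per unit decrease in labor, x* moves by d = (-1, 1).
The basis stays optimal until denim reaches 0; allowable decrease = 34 hr.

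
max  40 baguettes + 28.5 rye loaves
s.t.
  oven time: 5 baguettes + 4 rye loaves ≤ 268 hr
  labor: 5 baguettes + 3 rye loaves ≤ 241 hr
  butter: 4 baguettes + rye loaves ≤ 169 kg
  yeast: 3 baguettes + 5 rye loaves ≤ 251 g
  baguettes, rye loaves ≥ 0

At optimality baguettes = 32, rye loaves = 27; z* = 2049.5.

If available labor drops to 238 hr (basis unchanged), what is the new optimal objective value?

2039

Binding: oven time and labor. Non-binding: butter (14 unused), yeast (20 unused).
Slack constraints have shadow price 0 (complementary slackness).
Dual feasibility on the basic columns requires 5·y_oven time + 5·y_labor = 40, 4·y_oven time + 3·y_labor = 28.5.
This yields shadow prices y_oven time = 4.5, y_labor = 3.5.
Δz = y_labor·Δb = 3.5 × (-3) = -10.5, so new z* = 2049.5 − 10.5 = 2039.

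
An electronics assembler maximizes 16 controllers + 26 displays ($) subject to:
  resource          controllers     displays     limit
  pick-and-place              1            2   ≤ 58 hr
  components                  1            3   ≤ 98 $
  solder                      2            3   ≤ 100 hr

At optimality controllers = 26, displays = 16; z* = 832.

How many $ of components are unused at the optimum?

24

components used = 1·26 + 3·16 = 74; slack = 98 − 74 = 24.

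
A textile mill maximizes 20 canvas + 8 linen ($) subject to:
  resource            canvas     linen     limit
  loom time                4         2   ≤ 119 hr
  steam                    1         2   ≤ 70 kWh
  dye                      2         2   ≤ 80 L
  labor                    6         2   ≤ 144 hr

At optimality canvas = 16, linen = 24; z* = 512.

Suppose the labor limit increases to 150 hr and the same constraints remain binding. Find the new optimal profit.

530

Binding: dye and labor. Non-binding: loom time (7 unused), steam (6 unused).
Since loom time, steam are not tight, their duals are 0.
The binding rows give the dual system: 2·y_dye + 6·y_labor = 20 and 2·y_dye + 2·y_labor = 8.
This yields shadow prices y_dye = 1, y_labor = 3.
Δz = y_labor·Δb = 3 × (6) = 18, so new z* = 512 + 18 = 530.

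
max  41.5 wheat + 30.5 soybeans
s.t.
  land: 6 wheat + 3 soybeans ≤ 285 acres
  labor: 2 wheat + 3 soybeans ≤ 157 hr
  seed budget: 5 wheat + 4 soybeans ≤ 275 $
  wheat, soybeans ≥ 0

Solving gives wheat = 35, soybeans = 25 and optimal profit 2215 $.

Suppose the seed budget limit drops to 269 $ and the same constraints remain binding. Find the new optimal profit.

2176

Binding: land and seed budget. Non-binding: labor (12 unused).
By complementary slackness, y = 0 for the non-binding constraint.
From A_Bᵀ y = c: 6·y_land + 5·y_seed budget = 41.5; 3·y_land + 4·y_seed budget = 30.5.
This yields shadow prices y_land = 1.5, y_seed budget = 6.5.
Δz = y_seed budget·Δb = 6.5 × (-6) = -39, so new z* = 2215 − 39 = 2176.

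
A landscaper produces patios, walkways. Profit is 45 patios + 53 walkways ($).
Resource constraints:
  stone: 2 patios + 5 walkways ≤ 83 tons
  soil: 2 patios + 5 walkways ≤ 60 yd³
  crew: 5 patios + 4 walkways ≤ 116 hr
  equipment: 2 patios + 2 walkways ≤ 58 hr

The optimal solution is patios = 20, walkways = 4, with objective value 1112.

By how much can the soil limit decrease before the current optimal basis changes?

13.6

Binding constraints: soil, crew. The basis is B = [[2,5],[5,4]] with det -17.
Per unit decrease in soil, x* moves by d = (0.2353, -0.2941).
The basis stays optimal until walkways reaches 0; allowable decrease = 13.6 yd³.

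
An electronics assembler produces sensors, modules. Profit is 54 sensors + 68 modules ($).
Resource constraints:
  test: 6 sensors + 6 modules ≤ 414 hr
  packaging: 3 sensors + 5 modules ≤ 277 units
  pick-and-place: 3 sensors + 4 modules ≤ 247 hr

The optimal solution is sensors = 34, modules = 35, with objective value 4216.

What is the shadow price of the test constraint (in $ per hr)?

5.5

Binding: test and packaging. Non-binding: pick-and-place (5 unused).
By complementary slackness, y = 0 for the non-binding constraint.
The binding rows give the dual system: 6·y_test + 3·y_packaging = 54 and 6·y_test + 5·y_packaging = 68.
Solving: y_test = 5.5, y_packaging = 7.
Shadow price of test = 5.5.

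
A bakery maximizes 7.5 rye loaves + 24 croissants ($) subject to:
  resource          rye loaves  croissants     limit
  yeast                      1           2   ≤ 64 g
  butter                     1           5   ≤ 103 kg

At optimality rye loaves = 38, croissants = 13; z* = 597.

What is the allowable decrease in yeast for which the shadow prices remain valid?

22.8

Binding constraints: yeast, butter. The basis is B = [[1,2],[1,5]] with det 3.
Per unit decrease in yeast, x* moves by d = (-1.6667, 0.3333).
The basis stays optimal until rye loaves reaches 0; allowable decrease = 22.8 g.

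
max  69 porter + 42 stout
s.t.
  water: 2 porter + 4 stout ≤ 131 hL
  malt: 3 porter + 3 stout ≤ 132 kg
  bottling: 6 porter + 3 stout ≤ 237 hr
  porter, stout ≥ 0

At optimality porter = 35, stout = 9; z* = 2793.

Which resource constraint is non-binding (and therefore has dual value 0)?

water: 106/131 (slack 25)
malt: 132/132 (binding)
bottling: 237/237 (binding)
By complementary slackness, a constraint with positive slack has shadow price 0 → water.

water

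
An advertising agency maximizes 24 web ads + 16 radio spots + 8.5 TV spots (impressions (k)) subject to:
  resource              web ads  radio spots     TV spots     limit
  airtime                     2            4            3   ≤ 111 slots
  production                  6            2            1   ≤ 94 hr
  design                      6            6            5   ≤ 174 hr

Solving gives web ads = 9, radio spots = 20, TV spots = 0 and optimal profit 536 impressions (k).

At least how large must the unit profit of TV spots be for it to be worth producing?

At the optimum: airtime uses 98 of 111 (slack = 13); production uses 94 of 94 (binding); design uses 174 of 174 (binding).
By complementary slackness, y = 0 for the non-binding constraint.
The binding rows give the dual system: 6·y_production + 6·y_design = 24 and 2·y_production + 6·y_design = 16.
This yields shadow prices y_production = 2, y_design = 2.
TV spots enters the basis when its profit ≥ yᵀa₃ = 2·1 + 2·5 = 12.

12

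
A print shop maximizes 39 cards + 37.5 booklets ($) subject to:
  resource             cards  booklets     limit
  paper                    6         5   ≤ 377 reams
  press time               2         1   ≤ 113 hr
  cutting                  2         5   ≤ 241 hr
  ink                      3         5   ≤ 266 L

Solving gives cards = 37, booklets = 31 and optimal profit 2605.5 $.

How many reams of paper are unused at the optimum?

paper used = 6·37 + 5·31 = 377; slack = 377 − 377 = 0.

0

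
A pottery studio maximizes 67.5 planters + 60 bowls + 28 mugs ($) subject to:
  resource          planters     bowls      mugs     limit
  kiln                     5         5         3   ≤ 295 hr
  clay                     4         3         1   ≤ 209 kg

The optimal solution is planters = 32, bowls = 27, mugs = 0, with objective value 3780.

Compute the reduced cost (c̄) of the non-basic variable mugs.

-2

At the optimum: kiln uses 295 of 295 (binding); clay uses 209 of 209 (binding).
Dual feasibility on the basic columns requires 5·y_kiln + 4·y_clay = 67.5, 5·y_kiln + 3·y_clay = 60.
This yields shadow prices y_kiln = 7.5, y_clay = 7.5.
Reduced cost of mugs: c₃ − yᵀa₃ = 28 − (7.5·3 + 7.5·1) = 28 − 30 = -2.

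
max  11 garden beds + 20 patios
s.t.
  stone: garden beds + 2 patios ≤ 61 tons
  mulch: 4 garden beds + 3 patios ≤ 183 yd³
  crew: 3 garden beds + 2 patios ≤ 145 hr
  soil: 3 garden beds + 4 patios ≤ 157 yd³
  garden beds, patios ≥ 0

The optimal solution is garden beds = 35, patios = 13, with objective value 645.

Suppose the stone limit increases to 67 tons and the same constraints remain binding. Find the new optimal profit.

Check each constraint at x*: stone 61/61 (tight); mulch 179/183 (slack 4); crew 131/145 (slack 14); soil 157/157 (tight).
Since mulch, crew are not tight, their duals are 0.
From A_Bᵀ y = c: 1·y_stone + 3·y_soil = 11; 2·y_stone + 4·y_soil = 20.
→ y_stone = 8 and y_soil = 1.
Δz = y_stone·Δb = 8 × (6) = 48, so new z* = 645 + 48 = 693.

693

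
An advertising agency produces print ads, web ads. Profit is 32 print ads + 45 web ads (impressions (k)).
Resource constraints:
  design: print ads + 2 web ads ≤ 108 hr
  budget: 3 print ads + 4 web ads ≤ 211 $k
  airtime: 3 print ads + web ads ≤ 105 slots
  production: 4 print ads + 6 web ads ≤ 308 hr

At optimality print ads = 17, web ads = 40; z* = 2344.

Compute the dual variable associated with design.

0

At the optimum: design uses 97 of 108 (slack = 11); budget uses 211 of 211 (binding); airtime uses 91 of 105 (slack = 14); production uses 308 of 308 (binding).
By complementary slackness, y = 0 for the non-binding constraints.
Dual feasibility on the basic columns requires 3·y_budget + 4·y_production = 32, 4·y_budget + 6·y_production = 45.
This yields shadow prices y_budget = 6, y_production = 3.5.
Shadow price of design = 0.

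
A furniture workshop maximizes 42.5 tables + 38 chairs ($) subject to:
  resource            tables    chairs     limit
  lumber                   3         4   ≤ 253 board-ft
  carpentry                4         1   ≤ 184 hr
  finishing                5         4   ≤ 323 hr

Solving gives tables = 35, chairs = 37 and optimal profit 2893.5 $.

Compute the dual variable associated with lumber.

At the optimum: lumber uses 253 of 253 (binding); carpentry uses 177 of 184 (slack = 7); finishing uses 323 of 323 (binding).
Since carpentry is not tight, its dual is 0.
Dual feasibility on the basic columns requires 3·y_lumber + 5·y_finishing = 42.5, 4·y_lumber + 4·y_finishing = 38.
→ y_lumber = 2.5 and y_finishing = 7.
Shadow price of lumber = 2.5.

2.5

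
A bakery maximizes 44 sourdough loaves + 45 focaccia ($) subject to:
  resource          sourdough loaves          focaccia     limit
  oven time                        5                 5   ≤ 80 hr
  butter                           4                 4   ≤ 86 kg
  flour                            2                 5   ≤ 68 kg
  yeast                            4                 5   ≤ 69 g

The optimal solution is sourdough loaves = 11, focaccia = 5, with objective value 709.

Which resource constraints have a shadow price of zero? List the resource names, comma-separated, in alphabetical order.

butter, flour

oven time: 80/80 (binding)
butter: 64/86 (slack 22)
flour: 47/68 (slack 21)
yeast: 69/69 (binding)
By complementary slackness, a constraint with positive slack has shadow price 0 → butter, flour.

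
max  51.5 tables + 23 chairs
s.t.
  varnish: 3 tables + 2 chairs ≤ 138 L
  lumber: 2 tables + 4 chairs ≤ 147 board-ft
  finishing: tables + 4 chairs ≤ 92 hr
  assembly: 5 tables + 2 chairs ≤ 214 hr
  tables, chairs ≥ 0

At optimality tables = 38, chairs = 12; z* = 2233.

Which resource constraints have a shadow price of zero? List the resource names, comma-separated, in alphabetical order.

finishing, lumber

varnish: 138/138 (binding)
lumber: 124/147 (slack 23)
finishing: 86/92 (slack 6)
assembly: 214/214 (binding)
By complementary slackness, a constraint with positive slack has shadow price 0 → finishing, lumber.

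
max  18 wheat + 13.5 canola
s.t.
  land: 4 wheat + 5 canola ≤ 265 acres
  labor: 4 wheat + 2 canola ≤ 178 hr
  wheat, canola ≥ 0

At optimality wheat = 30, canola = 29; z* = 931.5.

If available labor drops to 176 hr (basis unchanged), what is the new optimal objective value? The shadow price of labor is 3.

Δb = -2, so new z* = 931.5 + (3)·(-2) = 931.5 − 6 = 925.5.

925.5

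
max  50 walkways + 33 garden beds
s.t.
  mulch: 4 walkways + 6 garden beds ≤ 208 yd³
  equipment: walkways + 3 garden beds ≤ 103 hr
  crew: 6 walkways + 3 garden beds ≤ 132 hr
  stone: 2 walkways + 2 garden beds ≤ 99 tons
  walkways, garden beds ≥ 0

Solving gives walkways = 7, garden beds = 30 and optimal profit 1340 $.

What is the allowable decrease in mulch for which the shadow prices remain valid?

Binding constraints: mulch, crew. The basis is B = [[4,6],[6,3]] with det -24.
Per unit decrease in mulch, x* moves by d = (0.125, -0.25).
The basis stays optimal until garden beds reaches 0; allowable decrease = 120 yd³.

120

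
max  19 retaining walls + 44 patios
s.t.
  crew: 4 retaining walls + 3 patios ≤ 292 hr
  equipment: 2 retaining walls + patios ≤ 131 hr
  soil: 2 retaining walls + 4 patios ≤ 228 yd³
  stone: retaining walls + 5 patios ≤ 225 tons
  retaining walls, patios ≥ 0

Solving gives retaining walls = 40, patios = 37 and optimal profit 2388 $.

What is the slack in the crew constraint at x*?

crew used = 4·40 + 3·37 = 271; slack = 292 − 271 = 21.

21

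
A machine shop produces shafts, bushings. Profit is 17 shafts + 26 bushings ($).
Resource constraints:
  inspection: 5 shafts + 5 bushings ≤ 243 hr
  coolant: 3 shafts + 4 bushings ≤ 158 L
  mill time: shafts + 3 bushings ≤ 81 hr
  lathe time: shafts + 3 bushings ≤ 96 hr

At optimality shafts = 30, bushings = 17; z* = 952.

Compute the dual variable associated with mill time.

Check each constraint at x*: inspection 235/243 (slack 8); coolant 158/158 (tight); mill time 81/81 (tight); lathe time 81/96 (slack 15).
By complementary slackness, y = 0 for the non-binding constraints.
From A_Bᵀ y = c: 3·y_coolant + 1·y_mill time = 17; 4·y_coolant + 3·y_mill time = 26.
→ y_coolant = 5 and y_mill time = 2.
Shadow price of mill time = 2.

2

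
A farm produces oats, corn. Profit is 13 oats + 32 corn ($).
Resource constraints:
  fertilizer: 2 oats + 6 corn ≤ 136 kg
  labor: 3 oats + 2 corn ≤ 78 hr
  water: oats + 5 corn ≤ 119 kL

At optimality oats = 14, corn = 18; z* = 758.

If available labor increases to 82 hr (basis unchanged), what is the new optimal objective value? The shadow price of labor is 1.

762

Δb = 4, so new z* = 758 + (1)·(4) = 758 + 4 = 762.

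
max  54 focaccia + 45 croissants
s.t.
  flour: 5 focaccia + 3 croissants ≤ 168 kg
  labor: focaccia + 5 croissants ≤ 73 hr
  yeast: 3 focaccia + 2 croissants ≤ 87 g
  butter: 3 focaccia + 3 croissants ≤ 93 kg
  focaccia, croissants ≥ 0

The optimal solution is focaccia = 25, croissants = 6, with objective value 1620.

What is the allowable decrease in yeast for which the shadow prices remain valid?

4.5

Binding constraints: yeast, butter. The basis is B = [[3,2],[3,3]] with det 3.
Per unit decrease in yeast, x* moves by d = (-1, 1).
The basis stays optimal until labor becomes binding; allowable decrease = 4.5 g.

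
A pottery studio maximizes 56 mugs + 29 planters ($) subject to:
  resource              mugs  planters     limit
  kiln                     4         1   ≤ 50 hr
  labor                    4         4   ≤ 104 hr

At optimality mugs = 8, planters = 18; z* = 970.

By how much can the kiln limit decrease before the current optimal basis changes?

24

Binding constraints: kiln, labor. The basis is B = [[4,1],[4,4]] with det 12.
Per unit decrease in kiln, x* moves by d = (-0.3333, 0.3333).
The basis stays optimal until mugs reaches 0; allowable decrease = 24 hr.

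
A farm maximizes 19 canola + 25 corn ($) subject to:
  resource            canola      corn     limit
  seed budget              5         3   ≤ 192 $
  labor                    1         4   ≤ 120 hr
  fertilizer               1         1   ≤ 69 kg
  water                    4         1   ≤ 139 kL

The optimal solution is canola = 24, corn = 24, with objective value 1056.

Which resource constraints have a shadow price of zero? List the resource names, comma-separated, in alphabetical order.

seed budget: 192/192 (binding)
labor: 120/120 (binding)
fertilizer: 48/69 (slack 21)
water: 120/139 (slack 19)
By complementary slackness, a constraint with positive slack has shadow price 0 → fertilizer, water.

fertilizer, water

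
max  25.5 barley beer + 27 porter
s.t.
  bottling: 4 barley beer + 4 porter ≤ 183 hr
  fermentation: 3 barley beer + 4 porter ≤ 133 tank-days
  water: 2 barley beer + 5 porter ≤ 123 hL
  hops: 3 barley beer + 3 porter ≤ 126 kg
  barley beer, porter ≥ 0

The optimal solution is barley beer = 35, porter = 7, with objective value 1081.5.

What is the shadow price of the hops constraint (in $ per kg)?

At the optimum: bottling uses 168 of 183 (slack = 15); fermentation uses 133 of 133 (binding); water uses 105 of 123 (slack = 18); hops uses 126 of 126 (binding).
Slack constraints have shadow price 0 (complementary slackness).
The binding rows give the dual system: 3·y_fermentation + 3·y_hops = 25.5 and 4·y_fermentation + 3·y_hops = 27.
This yields shadow prices y_fermentation = 1.5, y_hops = 7.
Shadow price of hops = 7.

7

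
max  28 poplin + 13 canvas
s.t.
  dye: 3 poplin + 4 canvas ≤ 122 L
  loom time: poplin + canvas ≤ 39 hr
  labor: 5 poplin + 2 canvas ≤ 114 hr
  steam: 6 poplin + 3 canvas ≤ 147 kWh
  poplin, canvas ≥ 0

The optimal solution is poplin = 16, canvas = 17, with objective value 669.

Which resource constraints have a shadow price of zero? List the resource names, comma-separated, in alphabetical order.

dye: 116/122 (slack 6)
loom time: 33/39 (slack 6)
labor: 114/114 (binding)
steam: 147/147 (binding)
By complementary slackness, a constraint with positive slack has shadow price 0 → dye, loom time.

dye, loom time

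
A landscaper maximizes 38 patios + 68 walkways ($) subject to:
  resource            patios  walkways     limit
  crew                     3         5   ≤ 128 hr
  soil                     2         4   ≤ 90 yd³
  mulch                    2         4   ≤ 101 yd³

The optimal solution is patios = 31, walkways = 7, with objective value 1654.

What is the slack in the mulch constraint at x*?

11

mulch used = 2·31 + 4·7 = 90; slack = 101 − 90 = 11.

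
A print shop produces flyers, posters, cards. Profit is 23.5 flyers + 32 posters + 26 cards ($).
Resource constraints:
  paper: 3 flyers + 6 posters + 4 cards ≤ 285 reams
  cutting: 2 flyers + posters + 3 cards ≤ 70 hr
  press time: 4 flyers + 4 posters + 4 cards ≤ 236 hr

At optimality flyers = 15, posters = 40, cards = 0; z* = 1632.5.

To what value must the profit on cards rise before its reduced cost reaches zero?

33

Check each constraint at x*: paper 285/285 (tight); cutting 70/70 (tight); press time 220/236 (slack 16).
Slack constraints have shadow price 0 (complementary slackness).
From A_Bᵀ y = c: 3·y_paper + 2·y_cutting = 23.5; 6·y_paper + 1·y_cutting = 32.
Solving: y_paper = 4.5, y_cutting = 5.
cards enters the basis when its profit ≥ yᵀa₃ = 4.5·4 + 5·3 = 33.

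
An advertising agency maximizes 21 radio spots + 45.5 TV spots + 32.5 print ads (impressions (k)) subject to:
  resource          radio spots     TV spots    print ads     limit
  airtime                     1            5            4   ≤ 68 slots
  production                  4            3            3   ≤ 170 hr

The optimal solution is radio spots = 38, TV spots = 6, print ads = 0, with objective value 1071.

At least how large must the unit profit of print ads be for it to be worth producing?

At the optimum: airtime uses 68 of 68 (binding); production uses 170 of 170 (binding).
The binding rows give the dual system: 1·y_airtime + 4·y_production = 21 and 5·y_airtime + 3·y_production = 45.5.
Solving: y_airtime = 7, y_production = 3.5.
print ads enters the basis when its profit ≥ yᵀa₃ = 7·4 + 3.5·3 = 38.5.

38.5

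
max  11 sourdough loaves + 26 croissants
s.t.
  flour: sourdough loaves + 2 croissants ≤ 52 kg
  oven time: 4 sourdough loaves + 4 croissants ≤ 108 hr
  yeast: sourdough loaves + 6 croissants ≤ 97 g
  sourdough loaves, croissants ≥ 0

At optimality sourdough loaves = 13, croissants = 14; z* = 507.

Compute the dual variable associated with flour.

Binding: oven time and yeast. Non-binding: flour (11 unused).
Since flour is not tight, its dual is 0.
From A_Bᵀ y = c: 4·y_oven time + 1·y_yeast = 11; 4·y_oven time + 6·y_yeast = 26.
This yields shadow prices y_oven time = 2, y_yeast = 3.
Shadow price of flour = 0.

0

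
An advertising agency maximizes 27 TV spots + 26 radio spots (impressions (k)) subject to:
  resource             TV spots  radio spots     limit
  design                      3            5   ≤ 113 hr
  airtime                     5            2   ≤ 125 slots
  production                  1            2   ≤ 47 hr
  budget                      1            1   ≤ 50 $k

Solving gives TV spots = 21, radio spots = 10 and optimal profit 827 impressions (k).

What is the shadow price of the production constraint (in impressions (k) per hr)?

0

Binding: design and airtime. Non-binding: production (6 unused), budget (19 unused).
Since production, budget are not tight, their duals are 0.
The binding rows give the dual system: 3·y_design + 5·y_airtime = 27 and 5·y_design + 2·y_airtime = 26.
This yields shadow prices y_design = 4, y_airtime = 3.
Shadow price of production = 0.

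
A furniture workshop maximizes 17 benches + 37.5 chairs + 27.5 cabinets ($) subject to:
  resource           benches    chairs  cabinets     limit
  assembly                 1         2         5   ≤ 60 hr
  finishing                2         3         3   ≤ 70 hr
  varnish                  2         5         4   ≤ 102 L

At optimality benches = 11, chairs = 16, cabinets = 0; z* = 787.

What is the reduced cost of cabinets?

Check each constraint at x*: assembly 43/60 (slack 17); finishing 70/70 (tight); varnish 102/102 (tight).
Slack constraints have shadow price 0 (complementary slackness).
The binding rows give the dual system: 2·y_finishing + 2·y_varnish = 17 and 3·y_finishing + 5·y_varnish = 37.5.
This yields shadow prices y_finishing = 2.5, y_varnish = 6.
Reduced cost of cabinets: c₃ − yᵀa₃ = 27.5 − (2.5·3 + 6·4) = 27.5 − 31.5 = -4.

-4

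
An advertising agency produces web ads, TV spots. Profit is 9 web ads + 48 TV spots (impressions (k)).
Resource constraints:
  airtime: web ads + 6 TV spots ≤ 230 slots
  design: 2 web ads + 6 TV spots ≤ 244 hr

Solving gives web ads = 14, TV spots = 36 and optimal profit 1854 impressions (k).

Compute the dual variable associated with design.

Check each constraint at x*: airtime 230/230 (tight); design 244/244 (tight).
Dual feasibility on the basic columns requires 1·y_airtime + 2·y_design = 9, 6·y_airtime + 6·y_design = 48.
This yields shadow prices y_airtime = 7, y_design = 1.
Shadow price of design = 1.

1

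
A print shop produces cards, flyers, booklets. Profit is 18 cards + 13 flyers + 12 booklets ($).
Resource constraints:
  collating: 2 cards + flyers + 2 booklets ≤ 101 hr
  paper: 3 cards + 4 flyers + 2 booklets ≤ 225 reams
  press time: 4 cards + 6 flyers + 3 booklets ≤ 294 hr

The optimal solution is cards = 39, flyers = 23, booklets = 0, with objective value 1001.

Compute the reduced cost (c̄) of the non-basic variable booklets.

At the optimum: collating uses 101 of 101 (binding); paper uses 209 of 225 (slack = 16); press time uses 294 of 294 (binding).
By complementary slackness, y = 0 for the non-binding constraint.
From A_Bᵀ y = c: 2·y_collating + 4·y_press time = 18; 1·y_collating + 6·y_press time = 13.
→ y_collating = 7 and y_press time = 1.
Reduced cost of booklets: c₃ − yᵀa₃ = 12 − (7·2 + 1·3) = 12 − 17 = -5.

-5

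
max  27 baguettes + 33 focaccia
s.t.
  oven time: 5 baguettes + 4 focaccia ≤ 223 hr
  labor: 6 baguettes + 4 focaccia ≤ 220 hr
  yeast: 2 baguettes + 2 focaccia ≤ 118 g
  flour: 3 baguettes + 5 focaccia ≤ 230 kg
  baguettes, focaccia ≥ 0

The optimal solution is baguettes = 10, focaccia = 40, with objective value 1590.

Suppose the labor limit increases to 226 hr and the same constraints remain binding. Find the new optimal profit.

At the optimum: oven time uses 210 of 223 (slack = 13); labor uses 220 of 220 (binding); yeast uses 100 of 118 (slack = 18); flour uses 230 of 230 (binding).
Since oven time, yeast are not tight, their duals are 0.
From A_Bᵀ y = c: 6·y_labor + 3·y_flour = 27; 4·y_labor + 5·y_flour = 33.
→ y_labor = 2 and y_flour = 5.
Δz = y_labor·Δb = 2 × (6) = 12, so new z* = 1590 + 12 = 1602.

1602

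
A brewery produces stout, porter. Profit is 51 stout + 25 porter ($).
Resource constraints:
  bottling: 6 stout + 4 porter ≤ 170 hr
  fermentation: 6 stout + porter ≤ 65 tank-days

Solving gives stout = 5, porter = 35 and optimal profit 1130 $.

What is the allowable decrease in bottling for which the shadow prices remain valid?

Binding constraints: bottling, fermentation. The basis is B = [[6,4],[6,1]] with det -18.
Per unit decrease in bottling, x* moves by d = (0.0556, -0.3333).
The basis stays optimal until porter reaches 0; allowable decrease = 105 hr.

105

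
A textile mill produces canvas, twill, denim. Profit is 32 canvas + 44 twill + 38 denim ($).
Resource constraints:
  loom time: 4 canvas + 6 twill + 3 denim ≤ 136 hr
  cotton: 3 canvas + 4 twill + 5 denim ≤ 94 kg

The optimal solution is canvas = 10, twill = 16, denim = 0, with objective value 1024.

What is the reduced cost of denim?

At the optimum: loom time uses 136 of 136 (binding); cotton uses 94 of 94 (binding).
The binding rows give the dual system: 4·y_loom time + 3·y_cotton = 32 and 6·y_loom time + 4·y_cotton = 44.
→ y_loom time = 2 and y_cotton = 8.
Reduced cost of denim: c₃ − yᵀa₃ = 38 − (2·3 + 8·5) = 38 − 46 = -8.

-8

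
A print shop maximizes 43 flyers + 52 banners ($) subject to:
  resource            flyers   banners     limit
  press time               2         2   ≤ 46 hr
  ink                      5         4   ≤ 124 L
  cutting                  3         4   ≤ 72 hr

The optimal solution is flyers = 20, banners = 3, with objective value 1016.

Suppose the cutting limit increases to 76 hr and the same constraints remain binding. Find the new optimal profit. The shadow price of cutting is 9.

1052

Δb = 4, so new z* = 1016 + (9)·(4) = 1016 + 36 = 1052.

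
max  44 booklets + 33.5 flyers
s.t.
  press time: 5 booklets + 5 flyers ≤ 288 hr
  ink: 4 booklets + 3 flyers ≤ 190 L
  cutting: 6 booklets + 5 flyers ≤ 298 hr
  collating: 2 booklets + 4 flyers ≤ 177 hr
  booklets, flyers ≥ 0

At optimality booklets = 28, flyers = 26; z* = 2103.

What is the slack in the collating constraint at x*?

collating used = 2·28 + 4·26 = 160; slack = 177 − 160 = 17.

17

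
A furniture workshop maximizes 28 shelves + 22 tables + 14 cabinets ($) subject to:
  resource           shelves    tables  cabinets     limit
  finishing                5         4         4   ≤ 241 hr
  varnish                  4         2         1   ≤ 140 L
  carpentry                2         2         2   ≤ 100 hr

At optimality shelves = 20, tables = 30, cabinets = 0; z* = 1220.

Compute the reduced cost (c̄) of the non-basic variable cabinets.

Binding: varnish and carpentry. Non-binding: finishing (21 unused).
By complementary slackness, y = 0 for the non-binding constraint.
The binding rows give the dual system: 4·y_varnish + 2·y_carpentry = 28 and 2·y_varnish + 2·y_carpentry = 22.
→ y_varnish = 3 and y_carpentry = 8.
Reduced cost of cabinets: c₃ − yᵀa₃ = 14 − (3·1 + 8·2) = 14 − 19 = -5.

-5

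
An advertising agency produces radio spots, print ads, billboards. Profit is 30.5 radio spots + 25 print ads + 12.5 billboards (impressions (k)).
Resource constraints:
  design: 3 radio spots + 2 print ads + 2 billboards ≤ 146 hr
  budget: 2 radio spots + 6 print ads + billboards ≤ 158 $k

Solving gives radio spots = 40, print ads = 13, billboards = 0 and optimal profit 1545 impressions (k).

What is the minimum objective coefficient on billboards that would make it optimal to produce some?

At the optimum: design uses 146 of 146 (binding); budget uses 158 of 158 (binding).
The binding rows give the dual system: 3·y_design + 2·y_budget = 30.5 and 2·y_design + 6·y_budget = 25.
→ y_design = 9.5 and y_budget = 1.
billboards enters the basis when its profit ≥ yᵀa₃ = 9.5·2 + 1·1 = 20.

20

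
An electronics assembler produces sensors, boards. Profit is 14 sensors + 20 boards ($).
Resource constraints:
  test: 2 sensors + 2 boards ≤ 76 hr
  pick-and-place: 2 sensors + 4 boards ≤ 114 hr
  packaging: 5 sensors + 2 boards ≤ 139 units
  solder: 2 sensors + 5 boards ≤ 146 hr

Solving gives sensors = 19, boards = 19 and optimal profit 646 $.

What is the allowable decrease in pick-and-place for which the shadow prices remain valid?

4

Binding constraints: test, pick-and-place. The basis is B = [[2,2],[2,4]] with det 4.
Per unit decrease in pick-and-place, x* moves by d = (0.5, -0.5).
The basis stays optimal until packaging becomes binding; allowable decrease = 4 hr.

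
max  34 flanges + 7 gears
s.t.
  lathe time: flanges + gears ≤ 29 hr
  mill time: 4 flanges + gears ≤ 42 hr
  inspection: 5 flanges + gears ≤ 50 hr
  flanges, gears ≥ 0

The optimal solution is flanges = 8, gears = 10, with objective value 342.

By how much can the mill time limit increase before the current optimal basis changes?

Binding constraints: mill time, inspection. The basis is B = [[4,1],[5,1]] with det -1.
Per unit increase in mill time, x* moves by d = (-1, 5).
The basis stays optimal until lathe time becomes binding; allowable increase = 2.75 hr.

2.75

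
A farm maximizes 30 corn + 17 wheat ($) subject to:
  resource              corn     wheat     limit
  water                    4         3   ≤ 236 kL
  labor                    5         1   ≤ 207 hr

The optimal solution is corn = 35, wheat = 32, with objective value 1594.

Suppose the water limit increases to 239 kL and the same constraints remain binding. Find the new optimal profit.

1609

Both water and labor are binding at x*.
The binding rows give the dual system: 4·y_water + 5·y_labor = 30 and 3·y_water + 1·y_labor = 17.
→ y_water = 5 and y_labor = 2.
Δz = y_water·Δb = 5 × (3) = 15, so new z* = 1594 + 15 = 1609.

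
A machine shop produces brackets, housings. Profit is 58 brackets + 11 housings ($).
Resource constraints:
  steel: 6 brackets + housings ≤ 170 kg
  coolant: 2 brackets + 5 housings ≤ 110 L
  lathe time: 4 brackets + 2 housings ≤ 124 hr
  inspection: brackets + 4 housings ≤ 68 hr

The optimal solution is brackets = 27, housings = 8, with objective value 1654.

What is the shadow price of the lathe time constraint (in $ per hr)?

Check each constraint at x*: steel 170/170 (tight); coolant 94/110 (slack 16); lathe time 124/124 (tight); inspection 59/68 (slack 9).
Slack constraints have shadow price 0 (complementary slackness).
Dual feasibility on the basic columns requires 6·y_steel + 4·y_lathe time = 58, 1·y_steel + 2·y_lathe time = 11.
Solving: y_steel = 9, y_lathe time = 1.
Shadow price of lathe time = 1.

1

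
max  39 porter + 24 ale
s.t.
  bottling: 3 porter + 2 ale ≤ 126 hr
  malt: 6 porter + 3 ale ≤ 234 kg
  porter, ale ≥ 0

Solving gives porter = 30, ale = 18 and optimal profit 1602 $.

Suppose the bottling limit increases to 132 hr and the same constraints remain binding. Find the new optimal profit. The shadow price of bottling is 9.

1656

Δb = 6, so new z* = 1602 + (9)·(6) = 1602 + 54 = 1656.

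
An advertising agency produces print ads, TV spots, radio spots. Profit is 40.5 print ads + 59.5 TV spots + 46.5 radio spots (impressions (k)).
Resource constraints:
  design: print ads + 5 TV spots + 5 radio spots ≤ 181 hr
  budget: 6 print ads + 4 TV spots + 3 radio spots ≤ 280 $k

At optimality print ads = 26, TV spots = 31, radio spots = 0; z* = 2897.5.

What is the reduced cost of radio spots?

-7.5

At the optimum: design uses 181 of 181 (binding); budget uses 280 of 280 (binding).
From A_Bᵀ y = c: 1·y_design + 6·y_budget = 40.5; 5·y_design + 4·y_budget = 59.5.
This yields shadow prices y_design = 7.5, y_budget = 5.5.
Reduced cost of radio spots: c₃ − yᵀa₃ = 46.5 − (7.5·5 + 5.5·3) = 46.5 − 54 = -7.5.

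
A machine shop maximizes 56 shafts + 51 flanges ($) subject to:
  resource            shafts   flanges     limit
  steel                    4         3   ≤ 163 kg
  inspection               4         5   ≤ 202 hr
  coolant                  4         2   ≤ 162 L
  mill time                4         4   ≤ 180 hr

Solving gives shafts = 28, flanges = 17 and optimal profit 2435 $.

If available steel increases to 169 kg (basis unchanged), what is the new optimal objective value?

Check each constraint at x*: steel 163/163 (tight); inspection 197/202 (slack 5); coolant 146/162 (slack 16); mill time 180/180 (tight).
Since inspection, coolant are not tight, their duals are 0.
The binding rows give the dual system: 4·y_steel + 4·y_mill time = 56 and 3·y_steel + 4·y_mill time = 51.
Solving: y_steel = 5, y_mill time = 9.
Δz = y_steel·Δb = 5 × (6) = 30, so new z* = 2435 + 30 = 2465.

2465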